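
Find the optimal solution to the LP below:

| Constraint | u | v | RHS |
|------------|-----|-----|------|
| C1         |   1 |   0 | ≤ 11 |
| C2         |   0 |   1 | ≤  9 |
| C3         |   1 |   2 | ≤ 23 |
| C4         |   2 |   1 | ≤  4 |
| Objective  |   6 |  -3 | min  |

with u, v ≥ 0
Each vertex is the intersection of two constraint boundaries that also satisfies all remaining constraints:
  u = 0 and v = 0 → (0, 0)
  2u + v = 4 and v = 0 → (2, 0)
  2u + v = 4 and u = 0 → (0, 4)

Evaluating z = 6u - 3v at each vertex:
  (0, 0): z = 0
  (2, 0): z = 12
  (0, 4): z = -12

The minimum is at (0, 4) with z = -12.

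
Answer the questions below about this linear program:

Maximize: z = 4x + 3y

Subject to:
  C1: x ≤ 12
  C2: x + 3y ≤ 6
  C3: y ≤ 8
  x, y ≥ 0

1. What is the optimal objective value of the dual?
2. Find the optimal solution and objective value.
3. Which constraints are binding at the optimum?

1. 24 (by strong duality, equal to the primal optimum)
2. x = 6, y = 0, z = 24
3. C2, y ≥ 0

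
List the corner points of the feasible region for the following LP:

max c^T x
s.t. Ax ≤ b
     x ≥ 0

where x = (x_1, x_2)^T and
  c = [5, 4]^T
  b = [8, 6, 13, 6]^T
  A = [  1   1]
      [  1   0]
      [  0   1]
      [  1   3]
Each vertex is the intersection of two constraint boundaries that also satisfies all remaining constraints:
  x_1 = 0 and x_2 = 0 → (0, 0)
  x_1 = 6 and x_1 + 3x_2 = 6 → (6, 0)
  x_1 + 3x_2 = 6 and x_1 = 0 → (0, 2)

Vertices: (0, 0), (6, 0), (0, 2)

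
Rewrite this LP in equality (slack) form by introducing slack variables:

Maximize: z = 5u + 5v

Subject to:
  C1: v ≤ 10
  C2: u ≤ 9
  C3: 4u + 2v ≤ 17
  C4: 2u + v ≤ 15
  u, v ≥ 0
max z = 5u + 5v

s.t.
  v + s1 = 10
  u + s2 = 9
  4u + 2v + s3 = 17
  2u + v + s4 = 15
  u, v, s1, s2, s3, s4 ≥ 0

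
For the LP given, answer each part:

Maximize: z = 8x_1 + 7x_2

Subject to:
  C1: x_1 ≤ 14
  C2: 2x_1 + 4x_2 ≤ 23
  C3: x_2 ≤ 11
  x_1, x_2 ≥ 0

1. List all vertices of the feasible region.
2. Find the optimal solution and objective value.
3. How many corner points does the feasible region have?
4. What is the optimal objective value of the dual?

1. (0, 0), (11.5, 0), (0, 5.75)
2. x_1 = 11.5, x_2 = 0, z = 92
3. 3
4. 92 (by strong duality, equal to the primal optimum)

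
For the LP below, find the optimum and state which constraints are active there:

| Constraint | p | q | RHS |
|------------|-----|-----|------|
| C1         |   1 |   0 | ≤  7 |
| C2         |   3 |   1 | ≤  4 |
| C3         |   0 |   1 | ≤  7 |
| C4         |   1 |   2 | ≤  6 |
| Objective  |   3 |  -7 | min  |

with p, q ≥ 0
Optimal: p = 0, q = 3
Binding: C4, p ≥ 0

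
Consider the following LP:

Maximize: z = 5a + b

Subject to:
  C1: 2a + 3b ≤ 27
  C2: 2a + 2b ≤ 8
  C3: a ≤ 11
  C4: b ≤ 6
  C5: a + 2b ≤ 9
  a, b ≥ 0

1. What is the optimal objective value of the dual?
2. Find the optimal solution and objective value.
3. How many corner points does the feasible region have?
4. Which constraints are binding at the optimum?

1. 20 (by strong duality, equal to the primal optimum)
2. a = 4, b = 0, z = 20
3. 3
4. C2, b ≥ 0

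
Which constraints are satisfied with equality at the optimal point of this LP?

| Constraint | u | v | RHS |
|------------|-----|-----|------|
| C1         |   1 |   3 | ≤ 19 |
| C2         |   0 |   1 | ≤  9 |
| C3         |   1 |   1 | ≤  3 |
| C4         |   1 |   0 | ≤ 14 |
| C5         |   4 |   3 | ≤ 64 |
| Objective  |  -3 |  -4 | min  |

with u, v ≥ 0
Optimal: u = 0, v = 3
Slack at optimum:
  C1: slack = 10
  C2: slack = 6
  C3: slack = 0 (binding)
  C4: slack = 14
  C5: slack = 55
  u ≥ 0: u = 0 (binding)
  v ≥ 0: v = 3
Binding constraints: C3, u ≥ 0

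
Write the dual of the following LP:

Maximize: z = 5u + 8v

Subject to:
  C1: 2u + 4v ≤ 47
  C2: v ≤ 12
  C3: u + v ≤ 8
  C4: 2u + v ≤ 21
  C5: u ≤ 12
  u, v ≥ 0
Minimize: z = 47y1 + 12y2 + 8y3 + 21y4 + 12y5

Subject to:
  C1: -2y1 - y3 - 2y4 - y5 ≤ -5
  C2: -4y1 - y2 - y3 - y4 ≤ -8
  y1, y2, y3, y4, y5 ≥ 0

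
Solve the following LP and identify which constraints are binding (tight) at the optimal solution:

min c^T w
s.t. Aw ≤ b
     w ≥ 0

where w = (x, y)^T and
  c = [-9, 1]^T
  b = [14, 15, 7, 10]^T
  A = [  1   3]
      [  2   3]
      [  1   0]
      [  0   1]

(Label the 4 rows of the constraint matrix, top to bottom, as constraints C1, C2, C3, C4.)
Optimal: x = 7, y = 0
Slack at optimum:
  C1: slack = 7
  C2: slack = 1
  C3: slack = 0 (binding)
  C4: slack = 10
  x ≥ 0: x = 7
  y ≥ 0: y = 0 (binding)
Binding constraints: C3, y ≥ 0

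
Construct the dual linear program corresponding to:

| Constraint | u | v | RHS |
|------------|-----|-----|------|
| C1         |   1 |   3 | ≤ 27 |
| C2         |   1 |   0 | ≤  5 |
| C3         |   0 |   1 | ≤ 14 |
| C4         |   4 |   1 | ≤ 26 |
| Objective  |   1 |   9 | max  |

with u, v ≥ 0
Minimize: z = 27y1 + 5y2 + 14y3 + 26y4

Subject to:
  C1: -y1 - y2 - 4y4 ≤ -1
  C2: -3y1 - y3 - y4 ≤ -9
  y1, y2, y3, y4 ≥ 0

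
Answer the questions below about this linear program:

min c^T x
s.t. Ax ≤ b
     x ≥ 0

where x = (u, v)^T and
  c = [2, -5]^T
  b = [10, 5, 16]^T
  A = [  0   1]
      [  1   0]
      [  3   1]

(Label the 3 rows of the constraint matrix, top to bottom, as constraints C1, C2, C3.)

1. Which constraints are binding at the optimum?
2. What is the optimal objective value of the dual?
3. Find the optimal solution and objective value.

1. C1, u ≥ 0
2. -50 (by strong duality, equal to the primal optimum)
3. u = 0, v = 10, z = -50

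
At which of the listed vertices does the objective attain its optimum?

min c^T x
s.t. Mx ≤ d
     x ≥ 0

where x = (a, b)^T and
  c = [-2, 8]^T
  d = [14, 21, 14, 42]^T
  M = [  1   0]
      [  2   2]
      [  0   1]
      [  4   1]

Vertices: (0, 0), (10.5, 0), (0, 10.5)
Evaluating z = -2a + 8b at each vertex:
  (0, 0): z = 0
  (10.5, 0): z = -21
  (0, 10.5): z = 84

The smallest value is z = -21, attained at (10.5, 0).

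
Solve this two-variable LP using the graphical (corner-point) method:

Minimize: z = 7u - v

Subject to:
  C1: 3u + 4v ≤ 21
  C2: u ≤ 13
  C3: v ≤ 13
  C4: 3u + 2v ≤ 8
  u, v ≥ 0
Each vertex is the intersection of two constraint boundaries that also satisfies all remaining constraints:
  u = 0 and v = 0 → (0, 0)
  3u + 2v = 8 and v = 0 → (2.667, 0)
  3u + 2v = 8 and u = 0 → (0, 4)

Evaluating z = 7u - v at each vertex:
  (0, 0): z = 0
  (2.667, 0): z = 18.67
  (0, 4): z = -4

The minimum is at (0, 4) with z = -4.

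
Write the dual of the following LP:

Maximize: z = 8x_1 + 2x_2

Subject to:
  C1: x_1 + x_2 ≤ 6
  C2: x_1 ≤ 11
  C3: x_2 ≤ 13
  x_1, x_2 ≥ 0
Minimize: z = 6y1 + 11y2 + 13y3

Subject to:
  C1: -y1 - y2 ≤ -8
  C2: -y1 - y3 ≤ -2
  y1, y2, y3 ≥ 0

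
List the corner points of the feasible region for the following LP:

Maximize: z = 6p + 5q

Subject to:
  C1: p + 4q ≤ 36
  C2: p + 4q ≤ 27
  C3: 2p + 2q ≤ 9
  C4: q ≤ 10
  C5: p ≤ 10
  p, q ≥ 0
Each vertex is the intersection of two constraint boundaries that also satisfies all remaining constraints:
  p = 0 and q = 0 → (0, 0)
  2p + 2q = 9 and q = 0 → (4.5, 0)
  2p + 2q = 9 and p = 0 → (0, 4.5)

Vertices: (0, 0), (4.5, 0), (0, 4.5)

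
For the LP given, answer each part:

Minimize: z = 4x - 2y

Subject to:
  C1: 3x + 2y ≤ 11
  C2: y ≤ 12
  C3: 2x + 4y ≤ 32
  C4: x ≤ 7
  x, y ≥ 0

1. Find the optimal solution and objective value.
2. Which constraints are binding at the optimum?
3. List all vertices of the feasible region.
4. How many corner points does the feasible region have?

1. x = 0, y = 5.5, z = -11
2. C1, x ≥ 0
3. (0, 0), (3.667, 0), (0, 5.5)
4. 3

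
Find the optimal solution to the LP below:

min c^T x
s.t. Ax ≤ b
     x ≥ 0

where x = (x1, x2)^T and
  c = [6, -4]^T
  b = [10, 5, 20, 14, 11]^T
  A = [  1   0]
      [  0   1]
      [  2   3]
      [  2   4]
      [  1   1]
Each vertex is the intersection of two constraint boundaries that also satisfies all remaining constraints:
  x1 = 0 and x2 = 0 → (0, 0)
  2x1 + 4x2 = 14 and x2 = 0 → (7, 0)
  2x1 + 4x2 = 14 and x1 = 0 → (0, 3.5)

Evaluating z = 6x1 - 4x2 at each vertex:
  (0, 0): z = 0
  (7, 0): z = 42
  (0, 3.5): z = -14

The minimum is at (0, 3.5) with z = -14.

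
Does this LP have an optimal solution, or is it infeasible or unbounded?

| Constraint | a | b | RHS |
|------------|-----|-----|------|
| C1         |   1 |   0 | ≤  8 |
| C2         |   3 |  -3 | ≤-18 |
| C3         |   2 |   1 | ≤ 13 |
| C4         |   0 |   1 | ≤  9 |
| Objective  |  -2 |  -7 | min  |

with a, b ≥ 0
The point (2, 9) satisfies every constraint, so the LP is feasible; the constraints give a ≤ 8 and b ≤ 9, which with a, b ≥ 0 keep the feasible region inside a bounded box. A feasible, bounded LP attains a finite optimum at a vertex.

Feasible with finite optimum z* = -67 at (2, 9).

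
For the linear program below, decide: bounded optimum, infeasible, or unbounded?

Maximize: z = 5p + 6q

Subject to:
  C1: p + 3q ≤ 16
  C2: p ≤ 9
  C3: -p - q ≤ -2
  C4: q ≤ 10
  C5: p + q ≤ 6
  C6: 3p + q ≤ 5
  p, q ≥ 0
The point (0, 5) satisfies every constraint, so the LP is feasible; the constraints give p ≤ 9 and q ≤ 10, which with p, q ≥ 0 keep the feasible region inside a bounded box. A feasible, bounded LP attains a finite optimum at a vertex.

Evaluating z = 5p + 6q at each vertex:
  (0, 2): z = 12
  (1.5, 0.5): z = 10.5
  (0, 5): z = 30

The LP has an optimal solution: (0, 5) with z = 30.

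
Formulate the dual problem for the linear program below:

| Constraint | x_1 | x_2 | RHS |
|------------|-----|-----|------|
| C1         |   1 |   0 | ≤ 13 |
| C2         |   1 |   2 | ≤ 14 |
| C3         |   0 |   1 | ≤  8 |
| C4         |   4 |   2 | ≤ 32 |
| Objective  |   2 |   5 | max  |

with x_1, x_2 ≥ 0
Minimize: z = 13y1 + 14y2 + 8y3 + 32y4

Subject to:
  C1: -y1 - y2 - 4y4 ≤ -2
  C2: -2y2 - y3 - 2y4 ≤ -5
  y1, y2, y3, y4 ≥ 0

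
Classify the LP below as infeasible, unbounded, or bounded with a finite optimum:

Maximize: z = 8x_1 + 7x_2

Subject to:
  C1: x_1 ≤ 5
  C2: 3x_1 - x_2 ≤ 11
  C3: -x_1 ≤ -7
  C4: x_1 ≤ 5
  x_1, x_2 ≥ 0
C1 requires x_1 ≤ 5, while C3 (-x_1 ≤ -7) is equivalent to x_1 ≥ 7. Together they would need 7 ≤ x_1 ≤ 5, which is impossible since 7 > 5. No point satisfies all constraints.

Infeasible: no point satisfies all constraints simultaneously.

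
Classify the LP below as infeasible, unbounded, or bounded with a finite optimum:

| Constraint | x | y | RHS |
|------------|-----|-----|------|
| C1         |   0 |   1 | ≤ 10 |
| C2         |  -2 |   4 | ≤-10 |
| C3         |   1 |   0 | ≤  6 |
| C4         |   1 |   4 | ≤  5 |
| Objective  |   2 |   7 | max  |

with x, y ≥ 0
The point (5, 0) satisfies every constraint, so the LP is feasible; the constraints give x ≤ 6 and y ≤ 10, which with x, y ≥ 0 keep the feasible region inside a bounded box. A feasible, bounded LP attains a finite optimum at a vertex.

Evaluating z = 2x + 7y at each vertex:
  (5, 0): z = 10

Bounded optimum: z* = 10 at (5, 0).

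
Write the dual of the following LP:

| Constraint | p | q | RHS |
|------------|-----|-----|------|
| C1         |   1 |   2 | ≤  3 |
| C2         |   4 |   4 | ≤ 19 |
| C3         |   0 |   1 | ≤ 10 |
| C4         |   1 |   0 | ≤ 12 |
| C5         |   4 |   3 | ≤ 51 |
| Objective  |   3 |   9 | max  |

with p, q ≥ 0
Minimize: z = 3y1 + 19y2 + 10y3 + 12y4 + 51y5

Subject to:
  C1: -y1 - 4y2 - y4 - 4y5 ≤ -3
  C2: -2y1 - 4y2 - y3 - 3y5 ≤ -9
  y1, y2, y3, y4, y5 ≥ 0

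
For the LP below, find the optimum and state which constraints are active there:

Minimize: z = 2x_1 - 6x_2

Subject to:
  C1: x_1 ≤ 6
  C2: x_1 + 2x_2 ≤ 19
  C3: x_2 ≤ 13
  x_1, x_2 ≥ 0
Optimal: x_1 = 0, x_2 = 9.5
Slack at optimum:
  C1: slack = 6
  C2: slack = 0 (binding)
  C3: slack = 3.5
  x_1 ≥ 0: x_1 = 0 (binding)
  x_2 ≥ 0: x_2 = 9.5
Binding constraints: C2, x_1 ≥ 0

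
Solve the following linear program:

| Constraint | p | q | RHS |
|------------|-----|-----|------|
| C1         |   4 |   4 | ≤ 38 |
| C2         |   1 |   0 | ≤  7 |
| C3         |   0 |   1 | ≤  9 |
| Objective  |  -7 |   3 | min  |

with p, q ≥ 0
p = 7, q = 0, z = -49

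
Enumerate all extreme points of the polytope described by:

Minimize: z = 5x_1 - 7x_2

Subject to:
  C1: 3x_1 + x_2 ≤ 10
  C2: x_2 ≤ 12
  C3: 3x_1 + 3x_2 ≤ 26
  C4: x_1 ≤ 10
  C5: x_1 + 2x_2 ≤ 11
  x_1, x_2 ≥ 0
Each vertex is the intersection of two constraint boundaries that also satisfies all remaining constraints:
  x_1 = 0 and x_2 = 0 → (0, 0)
  3x_1 + x_2 = 10 and x_2 = 0 → (3.333, 0)
  3x_1 + x_2 = 10 and x_1 + 2x_2 = 11 → (1.8, 4.6)
  x_1 + 2x_2 = 11 and x_1 = 0 → (0, 5.5)

Vertices: (0, 0), (3.333, 0), (1.8, 4.6), (0, 5.5)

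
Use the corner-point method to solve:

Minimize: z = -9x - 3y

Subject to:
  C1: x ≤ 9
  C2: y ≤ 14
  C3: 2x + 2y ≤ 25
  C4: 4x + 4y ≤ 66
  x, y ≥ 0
Each vertex is the intersection of two constraint boundaries that also satisfies all remaining constraints:
  x = 0 and y = 0 → (0, 0)
  x = 9 and y = 0 → (9, 0)
  x = 9 and 2x + 2y = 25 → (9, 3.5)
  2x + 2y = 25 and x = 0 → (0, 12.5)

Evaluating z = -9x - 3y at each vertex:
  (0, 0): z = 0
  (9, 0): z = -81
  (9, 3.5): z = -91.5
  (0, 12.5): z = -37.5

The minimum is at (9, 3.5) with z = -91.5.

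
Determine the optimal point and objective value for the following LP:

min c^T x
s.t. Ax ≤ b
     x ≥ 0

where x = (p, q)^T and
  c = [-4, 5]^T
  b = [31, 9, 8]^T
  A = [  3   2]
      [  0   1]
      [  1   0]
p = 8, q = 0, z = -32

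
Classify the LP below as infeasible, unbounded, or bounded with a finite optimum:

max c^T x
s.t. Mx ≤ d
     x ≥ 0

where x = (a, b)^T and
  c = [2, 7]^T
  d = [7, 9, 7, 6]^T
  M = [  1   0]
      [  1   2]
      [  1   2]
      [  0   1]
The point (0, 3.5) satisfies every constraint, so the LP is feasible; the constraints give a ≤ 7 and b ≤ 6, which with a, b ≥ 0 keep the feasible region inside a bounded box. A feasible, bounded LP attains a finite optimum at a vertex.

Feasible with finite optimum z* = 24.5 at (0, 3.5).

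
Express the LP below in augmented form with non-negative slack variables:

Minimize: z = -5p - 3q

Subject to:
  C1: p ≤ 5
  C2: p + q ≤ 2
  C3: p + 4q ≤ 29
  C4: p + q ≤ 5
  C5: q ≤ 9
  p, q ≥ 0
min z = -5p - 3q

s.t.
  p + s1 = 5
  p + q + s2 = 2
  p + 4q + s3 = 29
  p + q + s4 = 5
  q + s5 = 9
  p, q, s1, s2, s3, s4, s5 ≥ 0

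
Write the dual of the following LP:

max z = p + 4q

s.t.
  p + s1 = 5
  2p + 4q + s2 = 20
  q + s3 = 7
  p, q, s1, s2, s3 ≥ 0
Minimize: z = 5y1 + 20y2 + 7y3

Subject to:
  C1: -y1 - 2y2 ≤ -1
  C2: -4y2 - y3 ≤ -4
  y1, y2, y3 ≥ 0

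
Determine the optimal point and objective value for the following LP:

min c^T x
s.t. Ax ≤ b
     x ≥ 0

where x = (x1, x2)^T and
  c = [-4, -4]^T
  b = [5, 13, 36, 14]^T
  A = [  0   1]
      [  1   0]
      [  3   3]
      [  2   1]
Each vertex is the intersection of two constraint boundaries that also satisfies all remaining constraints:
  x1 = 0 and x2 = 0 → (0, 0)
  2x1 + x2 = 14 and x2 = 0 → (7, 0)
  x2 = 5 and 2x1 + x2 = 14 → (4.5, 5)
  x2 = 5 and x1 = 0 → (0, 5)

Evaluating z = -4x1 - 4x2 at each vertex:
  (0, 0): z = 0
  (7, 0): z = -28
  (4.5, 5): z = -38
  (0, 5): z = -20

The minimum is at (4.5, 5) with z = -38.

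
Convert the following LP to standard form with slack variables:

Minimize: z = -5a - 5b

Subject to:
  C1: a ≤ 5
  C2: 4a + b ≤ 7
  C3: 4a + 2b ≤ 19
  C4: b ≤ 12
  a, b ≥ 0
min z = -5a - 5b

s.t.
  a + s1 = 5
  4a + b + s2 = 7
  4a + 2b + s3 = 19
  b + s4 = 12
  a, b, s1, s2, s3, s4 ≥ 0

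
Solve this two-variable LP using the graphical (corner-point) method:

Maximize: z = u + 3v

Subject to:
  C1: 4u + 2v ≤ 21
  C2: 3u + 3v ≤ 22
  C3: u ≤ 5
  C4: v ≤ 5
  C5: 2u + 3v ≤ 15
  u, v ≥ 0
Each vertex is the intersection of two constraint boundaries that also satisfies all remaining constraints:
  u = 0 and v = 0 → (0, 0)
  u = 5 and v = 0 → (5, 0)
  4u + 2v = 21 and u = 5 → (5, 0.5)
  4u + 2v = 21 and 2u + 3v = 15 → (4.125, 2.25)
  v = 5 and 2u + 3v = 15 → (0, 5)

Evaluating z = u + 3v at each vertex:
  (0, 0): z = 0
  (5, 0): z = 5
  (5, 0.5): z = 6.5
  (4.125, 2.25): z = 10.88
  (0, 5): z = 15

The maximum is at (0, 5) with z = 15.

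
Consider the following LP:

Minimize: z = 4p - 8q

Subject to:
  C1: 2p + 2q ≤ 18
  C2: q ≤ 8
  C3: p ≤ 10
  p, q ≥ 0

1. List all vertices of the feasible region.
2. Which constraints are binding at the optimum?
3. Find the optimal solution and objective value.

1. (0, 0), (9, 0), (1, 8), (0, 8)
2. C2, p ≥ 0
3. p = 0, q = 8, z = -64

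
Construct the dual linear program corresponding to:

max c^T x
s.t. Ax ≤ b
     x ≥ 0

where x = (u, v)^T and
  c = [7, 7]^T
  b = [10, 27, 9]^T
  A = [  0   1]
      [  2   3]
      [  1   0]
Minimize: z = 10y1 + 27y2 + 9y3

Subject to:
  C1: -2y2 - y3 ≤ -7
  C2: -y1 - 3y2 ≤ -7
  y1, y2, y3 ≥ 0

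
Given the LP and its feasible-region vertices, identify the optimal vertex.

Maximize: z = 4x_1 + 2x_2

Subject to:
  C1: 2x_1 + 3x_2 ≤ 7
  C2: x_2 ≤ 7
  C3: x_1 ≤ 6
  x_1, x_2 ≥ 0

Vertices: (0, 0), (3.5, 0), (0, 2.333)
Evaluating z = 4x_1 + 2x_2 at each vertex:
  (0, 0): z = 0
  (3.5, 0): z = 14
  (0, 2.333): z = 4.667

The largest value is z = 14, attained at (3.5, 0).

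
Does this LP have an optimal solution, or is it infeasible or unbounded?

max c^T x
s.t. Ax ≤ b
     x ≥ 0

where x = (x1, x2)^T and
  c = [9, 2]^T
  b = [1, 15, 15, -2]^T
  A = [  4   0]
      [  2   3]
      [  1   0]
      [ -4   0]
One constraint requires 4x1 ≤ 1, while the constraint -4x1 ≤ -2 is equivalent to 4x1 ≥ 2. Together they would need 2 ≤ 4x1 ≤ 1, which is impossible since 2 > 1. No point satisfies all constraints.

Infeasible: no point satisfies all constraints simultaneously.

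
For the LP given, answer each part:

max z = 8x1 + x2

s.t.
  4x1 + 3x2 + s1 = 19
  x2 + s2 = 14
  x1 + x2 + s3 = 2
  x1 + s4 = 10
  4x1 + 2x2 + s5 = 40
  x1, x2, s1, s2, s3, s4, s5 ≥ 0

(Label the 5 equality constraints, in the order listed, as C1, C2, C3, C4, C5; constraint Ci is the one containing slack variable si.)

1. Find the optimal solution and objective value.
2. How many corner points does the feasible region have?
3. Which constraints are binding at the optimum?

1. x1 = 2, x2 = 0, z = 16
2. 3
3. C3, x2 ≥ 0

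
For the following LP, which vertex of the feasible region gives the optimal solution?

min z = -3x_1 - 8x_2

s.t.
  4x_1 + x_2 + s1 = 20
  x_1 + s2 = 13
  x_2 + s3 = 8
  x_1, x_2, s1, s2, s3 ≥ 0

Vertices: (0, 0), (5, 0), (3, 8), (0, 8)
Evaluating z = -3x_1 - 8x_2 at each vertex:
  (0, 0): z = 0
  (5, 0): z = -15
  (3, 8): z = -73
  (0, 8): z = -64

The smallest value is z = -73, attained at (3, 8).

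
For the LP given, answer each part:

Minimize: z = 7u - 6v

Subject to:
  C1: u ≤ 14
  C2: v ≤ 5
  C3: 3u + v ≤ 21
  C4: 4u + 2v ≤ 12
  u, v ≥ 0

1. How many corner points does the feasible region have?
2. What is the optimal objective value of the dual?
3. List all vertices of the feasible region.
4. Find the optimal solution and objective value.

1. 4
2. -30 (by strong duality, equal to the primal optimum)
3. (0, 0), (3, 0), (0.5, 5), (0, 5)
4. u = 0, v = 5, z = -30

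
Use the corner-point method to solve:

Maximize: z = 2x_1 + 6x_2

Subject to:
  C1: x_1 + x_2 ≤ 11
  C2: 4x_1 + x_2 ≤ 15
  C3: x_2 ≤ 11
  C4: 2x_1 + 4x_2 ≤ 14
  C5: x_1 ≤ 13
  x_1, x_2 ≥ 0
x_1 = 0, x_2 = 3.5, z = 21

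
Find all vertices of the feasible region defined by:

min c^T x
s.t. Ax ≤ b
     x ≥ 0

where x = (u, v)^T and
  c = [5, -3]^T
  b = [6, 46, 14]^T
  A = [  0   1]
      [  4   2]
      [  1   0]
Each vertex is the intersection of two constraint boundaries that also satisfies all remaining constraints:
  u = 0 and v = 0 → (0, 0)
  4u + 2v = 46 and v = 0 → (11.5, 0)
  v = 6 and 4u + 2v = 46 → (8.5, 6)
  v = 6 and u = 0 → (0, 6)

Vertices: (0, 0), (11.5, 0), (8.5, 6), (0, 6)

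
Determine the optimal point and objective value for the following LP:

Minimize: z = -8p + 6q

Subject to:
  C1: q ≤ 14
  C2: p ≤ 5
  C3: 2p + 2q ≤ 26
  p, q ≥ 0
Each vertex is the intersection of two constraint boundaries that also satisfies all remaining constraints:
  p = 0 and q = 0 → (0, 0)
  p = 5 and q = 0 → (5, 0)
  p = 5 and 2p + 2q = 26 → (5, 8)
  2p + 2q = 26 and p = 0 → (0, 13)

Evaluating z = -8p + 6q at each vertex:
  (0, 0): z = 0
  (5, 0): z = -40
  (5, 8): z = 8
  (0, 13): z = 78

The minimum is at (5, 0) with z = -40.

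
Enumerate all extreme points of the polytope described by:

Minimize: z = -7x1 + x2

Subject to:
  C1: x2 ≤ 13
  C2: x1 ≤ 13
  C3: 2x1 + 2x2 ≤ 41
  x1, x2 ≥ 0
Each vertex is the intersection of two constraint boundaries that also satisfies all remaining constraints:
  x1 = 0 and x2 = 0 → (0, 0)
  x1 = 13 and x2 = 0 → (13, 0)
  x1 = 13 and 2x1 + 2x2 = 41 → (13, 7.5)
  x2 = 13 and 2x1 + 2x2 = 41 → (7.5, 13)
  x2 = 13 and x1 = 0 → (0, 13)

Vertices: (0, 0), (13, 0), (13, 7.5), (7.5, 13), (0, 13)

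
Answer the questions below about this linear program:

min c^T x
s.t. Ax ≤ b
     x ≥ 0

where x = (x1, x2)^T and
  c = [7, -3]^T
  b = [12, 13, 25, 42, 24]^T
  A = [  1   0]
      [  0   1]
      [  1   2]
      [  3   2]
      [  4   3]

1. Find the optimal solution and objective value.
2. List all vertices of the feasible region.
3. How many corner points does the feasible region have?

1. x1 = 0, x2 = 8, z = -24
2. (0, 0), (6, 0), (0, 8)
3. 3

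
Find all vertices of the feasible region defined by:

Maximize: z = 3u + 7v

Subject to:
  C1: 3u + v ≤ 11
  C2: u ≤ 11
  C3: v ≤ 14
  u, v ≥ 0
Each vertex is the intersection of two constraint boundaries that also satisfies all remaining constraints:
  u = 0 and v = 0 → (0, 0)
  3u + v = 11 and v = 0 → (3.667, 0)
  3u + v = 11 and u = 0 → (0, 11)

Vertices: (0, 0), (3.667, 0), (0, 11)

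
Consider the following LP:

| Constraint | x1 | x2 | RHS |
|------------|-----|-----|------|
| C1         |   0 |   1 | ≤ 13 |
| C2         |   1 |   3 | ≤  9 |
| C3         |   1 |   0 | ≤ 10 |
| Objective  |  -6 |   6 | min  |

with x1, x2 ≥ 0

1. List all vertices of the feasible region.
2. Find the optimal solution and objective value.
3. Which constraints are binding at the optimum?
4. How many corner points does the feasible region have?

1. (0, 0), (9, 0), (0, 3)
2. x1 = 9, x2 = 0, z = -54
3. C2, x2 ≥ 0
4. 3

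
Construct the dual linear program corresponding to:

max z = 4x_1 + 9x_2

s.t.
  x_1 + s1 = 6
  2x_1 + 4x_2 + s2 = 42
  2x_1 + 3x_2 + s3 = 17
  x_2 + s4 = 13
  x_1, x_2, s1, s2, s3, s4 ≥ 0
Minimize: z = 6y1 + 42y2 + 17y3 + 13y4

Subject to:
  C1: -y1 - 2y2 - 2y3 ≤ -4
  C2: -4y2 - 3y3 - y4 ≤ -9
  y1, y2, y3, y4 ≥ 0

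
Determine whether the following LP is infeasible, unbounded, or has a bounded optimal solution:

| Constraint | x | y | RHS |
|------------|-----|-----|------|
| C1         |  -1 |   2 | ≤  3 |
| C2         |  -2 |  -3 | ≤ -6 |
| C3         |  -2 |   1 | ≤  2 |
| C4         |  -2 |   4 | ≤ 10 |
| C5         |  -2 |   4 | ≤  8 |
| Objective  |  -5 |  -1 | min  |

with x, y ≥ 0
Feasible point: (1, 2) satisfies every constraint, so the LP is feasible.
Direction d = (1, 0): for each constraint row a, a·d ≤ 0 —
  (-1)(1) + (2)(0) = -1 ≤ 0
  (-2)(1) + (-3)(0) = -2 ≤ 0
  (-2)(1) + (1)(0) = -2 ≤ 0
  (-2)(1) + (4)(0) = -2 ≤ 0
  (-2)(1) + (4)(0) = -2 ≤ 0
and d ≥ 0, so (1, 2) + t·d stays feasible for every t ≥ 0. Along this ray z = -5x - y changes by -5 per unit t, so z → −∞.

Unbounded: there is a feasible ray along which z → −∞.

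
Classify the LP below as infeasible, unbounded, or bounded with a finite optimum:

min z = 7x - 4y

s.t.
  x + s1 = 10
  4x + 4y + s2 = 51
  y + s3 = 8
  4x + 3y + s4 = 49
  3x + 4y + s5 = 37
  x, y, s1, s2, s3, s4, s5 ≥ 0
The point (0, 8) satisfies every constraint, so the LP is feasible; the constraints give x ≤ 10 and y ≤ 8, which with x, y ≥ 0 keep the feasible region inside a bounded box. A feasible, bounded LP attains a finite optimum at a vertex.

Bounded optimum: z* = -32 at (0, 8).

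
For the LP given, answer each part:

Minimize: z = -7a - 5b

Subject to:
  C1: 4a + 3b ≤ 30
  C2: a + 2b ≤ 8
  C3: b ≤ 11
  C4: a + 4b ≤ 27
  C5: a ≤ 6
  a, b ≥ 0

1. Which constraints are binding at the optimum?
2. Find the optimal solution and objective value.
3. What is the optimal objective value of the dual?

1. C2, C5
2. a = 6, b = 1, z = -47
3. -47 (by strong duality, equal to the primal optimum)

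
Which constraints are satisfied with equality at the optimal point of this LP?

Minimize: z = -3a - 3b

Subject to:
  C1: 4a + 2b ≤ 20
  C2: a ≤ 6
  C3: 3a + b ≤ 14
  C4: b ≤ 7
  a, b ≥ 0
Optimal: a = 1.5, b = 7
Slack at optimum:
  C1: slack = 0 (binding)
  C2: slack = 4.5
  C3: slack = 2.5
  C4: slack = 0 (binding)
  a ≥ 0: a = 1.5
  b ≥ 0: b = 7
Binding constraints: C1, C4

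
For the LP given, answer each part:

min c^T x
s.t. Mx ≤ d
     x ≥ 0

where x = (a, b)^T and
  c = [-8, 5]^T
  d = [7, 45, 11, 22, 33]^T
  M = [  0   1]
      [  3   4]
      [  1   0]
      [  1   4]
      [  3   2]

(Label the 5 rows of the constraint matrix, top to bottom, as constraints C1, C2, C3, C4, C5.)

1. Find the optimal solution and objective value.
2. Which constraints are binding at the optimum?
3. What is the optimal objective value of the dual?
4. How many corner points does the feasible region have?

1. a = 11, b = 0, z = -88
2. C3, C5, b ≥ 0
3. -88 (by strong duality, equal to the primal optimum)
4. 4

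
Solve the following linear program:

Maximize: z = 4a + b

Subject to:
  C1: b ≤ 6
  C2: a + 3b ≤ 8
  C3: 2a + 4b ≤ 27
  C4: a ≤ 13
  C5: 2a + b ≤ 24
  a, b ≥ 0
a = 8, b = 0, z = 32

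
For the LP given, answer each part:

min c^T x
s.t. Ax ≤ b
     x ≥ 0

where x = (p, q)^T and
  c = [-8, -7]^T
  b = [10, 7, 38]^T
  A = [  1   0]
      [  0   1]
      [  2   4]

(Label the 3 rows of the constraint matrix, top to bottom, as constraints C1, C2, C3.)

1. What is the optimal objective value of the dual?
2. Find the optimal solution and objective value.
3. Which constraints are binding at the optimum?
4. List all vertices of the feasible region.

1. -111.5 (by strong duality, equal to the primal optimum)
2. p = 10, q = 4.5, z = -111.5
3. C1, C3
4. (0, 0), (10, 0), (10, 4.5), (5, 7), (0, 7)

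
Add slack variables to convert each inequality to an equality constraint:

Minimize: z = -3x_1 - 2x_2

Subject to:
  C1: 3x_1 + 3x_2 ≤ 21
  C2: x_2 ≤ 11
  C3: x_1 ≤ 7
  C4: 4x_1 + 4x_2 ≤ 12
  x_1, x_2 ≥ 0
min z = -3x_1 - 2x_2

s.t.
  3x_1 + 3x_2 + s1 = 21
  x_2 + s2 = 11
  x_1 + s3 = 7
  4x_1 + 4x_2 + s4 = 12
  x_1, x_2, s1, s2, s3, s4 ≥ 0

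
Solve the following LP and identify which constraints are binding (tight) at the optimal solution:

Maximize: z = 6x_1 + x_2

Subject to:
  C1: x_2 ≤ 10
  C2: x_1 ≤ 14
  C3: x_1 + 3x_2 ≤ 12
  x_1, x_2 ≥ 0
Optimal: x_1 = 12, x_2 = 0
Binding: C3, x_2 ≥ 0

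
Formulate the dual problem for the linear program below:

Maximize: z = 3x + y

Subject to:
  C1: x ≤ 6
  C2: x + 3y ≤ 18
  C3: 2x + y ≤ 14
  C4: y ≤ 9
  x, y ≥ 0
Minimize: z = 6y1 + 18y2 + 14y3 + 9y4

Subject to:
  C1: -y1 - y2 - 2y3 ≤ -3
  C2: -3y2 - y3 - y4 ≤ -1
  y1, y2, y3, y4 ≥ 0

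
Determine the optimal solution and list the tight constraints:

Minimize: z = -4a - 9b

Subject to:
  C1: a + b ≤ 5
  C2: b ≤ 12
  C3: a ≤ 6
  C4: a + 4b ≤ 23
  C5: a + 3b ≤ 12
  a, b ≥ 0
Optimal: a = 1.5, b = 3.5
Binding: C1, C5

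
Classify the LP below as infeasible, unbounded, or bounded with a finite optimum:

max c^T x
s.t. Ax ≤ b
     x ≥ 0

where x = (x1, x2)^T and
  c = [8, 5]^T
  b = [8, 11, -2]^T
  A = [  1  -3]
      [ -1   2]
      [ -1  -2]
Feasible point: (0, 1) satisfies every constraint, so the LP is feasible.
Direction d = (3, 1): for each constraint row a, a·d ≤ 0 —
  (1)(3) + (-3)(1) = 0 ≤ 0
  (-1)(3) + (2)(1) = -1 ≤ 0
  (-1)(3) + (-2)(1) = -5 ≤ 0
and d ≥ 0, so (0, 1) + t·d stays feasible for every t ≥ 0. Along this ray z = 8x1 + 5x2 changes by 29 per unit t, so z → +∞.

Unbounded — the objective can increase without bound over the feasible region.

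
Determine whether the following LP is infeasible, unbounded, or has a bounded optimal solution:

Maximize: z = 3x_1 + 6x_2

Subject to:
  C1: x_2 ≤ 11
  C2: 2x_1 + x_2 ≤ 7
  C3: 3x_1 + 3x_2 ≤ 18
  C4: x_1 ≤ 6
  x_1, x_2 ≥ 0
The point (0, 6) satisfies every constraint, so the LP is feasible; the constraints give x_1 ≤ 6 and x_2 ≤ 11, which with x_1, x_2 ≥ 0 keep the feasible region inside a bounded box. A feasible, bounded LP attains a finite optimum at a vertex.

The LP has an optimal solution: (0, 6) with z = 36.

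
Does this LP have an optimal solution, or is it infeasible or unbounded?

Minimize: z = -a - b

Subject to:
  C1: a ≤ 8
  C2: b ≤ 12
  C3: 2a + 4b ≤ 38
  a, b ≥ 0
The point (8, 5.5) satisfies every constraint, so the LP is feasible; the constraints give a ≤ 8 and b ≤ 12, which with a, b ≥ 0 keep the feasible region inside a bounded box. A feasible, bounded LP attains a finite optimum at a vertex.

Evaluating z = -a - b at each vertex:
  (0, 0): z = 0
  (8, 0): z = -8
  (8, 5.5): z = -13.5
  (0, 9.5): z = -9.5

The LP has an optimal solution: (8, 5.5) with z = -13.5.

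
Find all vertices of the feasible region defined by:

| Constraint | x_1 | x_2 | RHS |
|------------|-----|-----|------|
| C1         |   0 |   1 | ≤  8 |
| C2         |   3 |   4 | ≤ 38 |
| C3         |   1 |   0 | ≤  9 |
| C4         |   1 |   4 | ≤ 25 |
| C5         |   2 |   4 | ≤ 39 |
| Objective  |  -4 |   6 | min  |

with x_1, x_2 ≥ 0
Each vertex is the intersection of two constraint boundaries that also satisfies all remaining constraints:
  x_1 = 0 and x_2 = 0 → (0, 0)
  x_1 = 9 and x_2 = 0 → (9, 0)
  3x_1 + 4x_2 = 38 and x_1 = 9 → (9, 2.75)
  3x_1 + 4x_2 = 38 and x_1 + 4x_2 = 25 → (6.5, 4.625)
  x_1 + 4x_2 = 25 and x_1 = 0 → (0, 6.25)

Vertices: (0, 0), (9, 0), (9, 2.75), (6.5, 4.625), (0, 6.25)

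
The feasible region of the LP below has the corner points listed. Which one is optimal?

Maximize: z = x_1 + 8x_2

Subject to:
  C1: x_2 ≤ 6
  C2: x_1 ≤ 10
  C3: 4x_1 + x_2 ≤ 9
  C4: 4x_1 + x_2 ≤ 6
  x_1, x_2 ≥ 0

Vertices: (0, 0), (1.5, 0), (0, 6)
Evaluating z = x_1 + 8x_2 at each vertex:
  (0, 0): z = 0
  (1.5, 0): z = 1.5
  (0, 6): z = 48

The largest value is z = 48, attained at (0, 6).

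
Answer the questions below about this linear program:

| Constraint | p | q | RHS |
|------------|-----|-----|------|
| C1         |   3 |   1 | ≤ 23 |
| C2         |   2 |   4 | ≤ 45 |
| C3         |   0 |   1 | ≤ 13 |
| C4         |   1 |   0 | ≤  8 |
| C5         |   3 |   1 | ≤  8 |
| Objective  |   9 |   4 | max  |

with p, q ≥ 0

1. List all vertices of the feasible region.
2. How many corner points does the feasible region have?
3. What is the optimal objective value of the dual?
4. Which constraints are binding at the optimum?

1. (0, 0), (2.667, 0), (0, 8)
2. 3
3. 32 (by strong duality, equal to the primal optimum)
4. C5, p ≥ 0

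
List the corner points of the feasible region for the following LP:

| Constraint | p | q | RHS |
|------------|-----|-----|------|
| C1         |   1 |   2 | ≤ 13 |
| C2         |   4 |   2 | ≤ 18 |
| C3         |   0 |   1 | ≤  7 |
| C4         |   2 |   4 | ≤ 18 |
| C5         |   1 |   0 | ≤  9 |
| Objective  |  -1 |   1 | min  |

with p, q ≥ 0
Each vertex is the intersection of two constraint boundaries that also satisfies all remaining constraints:
  p = 0 and q = 0 → (0, 0)
  4p + 2q = 18 and q = 0 → (4.5, 0)
  4p + 2q = 18 and 2p + 4q = 18 → (3, 3)
  2p + 4q = 18 and p = 0 → (0, 4.5)

Vertices: (0, 0), (4.5, 0), (3, 3), (0, 4.5)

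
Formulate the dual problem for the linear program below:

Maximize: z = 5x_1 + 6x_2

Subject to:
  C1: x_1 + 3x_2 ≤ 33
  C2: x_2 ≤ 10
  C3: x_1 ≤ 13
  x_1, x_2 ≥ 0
Minimize: z = 33y1 + 10y2 + 13y3

Subject to:
  C1: -y1 - y3 ≤ -5
  C2: -3y1 - y2 ≤ -6
  y1, y2, y3 ≥ 0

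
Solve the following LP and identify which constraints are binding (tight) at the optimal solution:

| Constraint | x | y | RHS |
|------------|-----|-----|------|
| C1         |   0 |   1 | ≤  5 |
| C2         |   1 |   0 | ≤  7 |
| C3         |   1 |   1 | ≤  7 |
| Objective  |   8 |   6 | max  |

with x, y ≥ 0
Optimal: x = 7, y = 0
Binding: C2, C3, y ≥ 0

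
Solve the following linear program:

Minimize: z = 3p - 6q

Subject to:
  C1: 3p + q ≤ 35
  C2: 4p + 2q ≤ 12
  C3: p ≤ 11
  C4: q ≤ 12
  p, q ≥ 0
Each vertex is the intersection of two constraint boundaries that also satisfies all remaining constraints:
  p = 0 and q = 0 → (0, 0)
  4p + 2q = 12 and q = 0 → (3, 0)
  4p + 2q = 12 and p = 0 → (0, 6)

Evaluating z = 3p - 6q at each vertex:
  (0, 0): z = 0
  (3, 0): z = 9
  (0, 6): z = -36

The minimum is at (0, 6) with z = -36.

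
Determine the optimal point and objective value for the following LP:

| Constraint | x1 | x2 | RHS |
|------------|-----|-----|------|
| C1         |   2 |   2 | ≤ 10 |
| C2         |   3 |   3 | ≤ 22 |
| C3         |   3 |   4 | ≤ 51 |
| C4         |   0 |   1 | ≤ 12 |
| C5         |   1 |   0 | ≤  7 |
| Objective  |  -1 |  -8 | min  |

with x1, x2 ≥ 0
Each vertex is the intersection of two constraint boundaries that also satisfies all remaining constraints:
  x1 = 0 and x2 = 0 → (0, 0)
  2x1 + 2x2 = 10 and x2 = 0 → (5, 0)
  2x1 + 2x2 = 10 and x1 = 0 → (0, 5)

Evaluating z = -x1 - 8x2 at each vertex:
  (0, 0): z = 0
  (5, 0): z = -5
  (0, 5): z = -40

The minimum is at (0, 5) with z = -40.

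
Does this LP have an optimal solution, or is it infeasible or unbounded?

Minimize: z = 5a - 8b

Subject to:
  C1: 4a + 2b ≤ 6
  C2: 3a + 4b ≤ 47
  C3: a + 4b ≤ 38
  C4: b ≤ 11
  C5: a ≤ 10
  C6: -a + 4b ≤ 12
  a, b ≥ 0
The point (0, 3) satisfies every constraint, so the LP is feasible; the constraints give a ≤ 10 and b ≤ 11, which with a, b ≥ 0 keep the feasible region inside a bounded box. A feasible, bounded LP attains a finite optimum at a vertex.

Bounded optimum: z* = -24 at (0, 3).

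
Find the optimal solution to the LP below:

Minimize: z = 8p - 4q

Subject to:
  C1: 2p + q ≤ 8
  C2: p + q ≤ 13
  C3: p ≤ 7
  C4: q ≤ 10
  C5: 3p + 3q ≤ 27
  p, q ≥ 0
Each vertex is the intersection of two constraint boundaries that also satisfies all remaining constraints:
  p = 0 and q = 0 → (0, 0)
  2p + q = 8 and q = 0 → (4, 0)
  2p + q = 8 and p = 0 → (0, 8)

Evaluating z = 8p - 4q at each vertex:
  (0, 0): z = 0
  (4, 0): z = 32
  (0, 8): z = -32

The minimum is at (0, 8) with z = -32.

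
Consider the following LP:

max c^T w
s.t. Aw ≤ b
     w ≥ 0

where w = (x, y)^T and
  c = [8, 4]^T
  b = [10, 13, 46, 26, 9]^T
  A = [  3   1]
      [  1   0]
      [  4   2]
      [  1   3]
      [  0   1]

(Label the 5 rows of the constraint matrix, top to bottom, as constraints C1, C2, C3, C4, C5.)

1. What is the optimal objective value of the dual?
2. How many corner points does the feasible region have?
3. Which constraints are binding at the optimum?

1. 38 (by strong duality, equal to the primal optimum)
2. 4
3. C1, C4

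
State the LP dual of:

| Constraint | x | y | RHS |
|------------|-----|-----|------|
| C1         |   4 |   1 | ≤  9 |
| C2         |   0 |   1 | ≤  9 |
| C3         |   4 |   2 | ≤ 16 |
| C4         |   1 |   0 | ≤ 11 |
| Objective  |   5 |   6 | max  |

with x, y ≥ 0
Minimize: z = 9y1 + 9y2 + 16y3 + 11y4

Subject to:
  C1: -4y1 - 4y3 - y4 ≤ -5
  C2: -y1 - y2 - 2y3 ≤ -6
  y1, y2, y3, y4 ≥ 0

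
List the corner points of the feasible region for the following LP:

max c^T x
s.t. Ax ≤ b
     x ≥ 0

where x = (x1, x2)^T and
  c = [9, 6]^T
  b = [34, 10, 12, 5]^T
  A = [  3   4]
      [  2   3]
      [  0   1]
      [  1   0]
Each vertex is the intersection of two constraint boundaries that also satisfies all remaining constraints:
  x1 = 0 and x2 = 0 → (0, 0)
  2x1 + 3x2 = 10 and x1 = 5 → (5, 0)
  2x1 + 3x2 = 10 and x1 = 0 → (0, 3.333)

Vertices: (0, 0), (5, 0), (0, 3.333)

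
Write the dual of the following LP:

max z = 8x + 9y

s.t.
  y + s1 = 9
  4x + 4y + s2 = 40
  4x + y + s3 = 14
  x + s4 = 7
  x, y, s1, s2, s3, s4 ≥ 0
Minimize: z = 9y1 + 40y2 + 14y3 + 7y4

Subject to:
  C1: -4y2 - 4y3 - y4 ≤ -8
  C2: -y1 - 4y2 - y3 ≤ -9
  y1, y2, y3, y4 ≥ 0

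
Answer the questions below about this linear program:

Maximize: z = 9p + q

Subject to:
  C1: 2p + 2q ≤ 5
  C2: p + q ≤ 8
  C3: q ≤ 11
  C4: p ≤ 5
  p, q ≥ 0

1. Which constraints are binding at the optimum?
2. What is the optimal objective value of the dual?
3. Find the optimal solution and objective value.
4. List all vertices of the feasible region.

1. C1, q ≥ 0
2. 22.5 (by strong duality, equal to the primal optimum)
3. p = 2.5, q = 0, z = 22.5
4. (0, 0), (2.5, 0), (0, 2.5)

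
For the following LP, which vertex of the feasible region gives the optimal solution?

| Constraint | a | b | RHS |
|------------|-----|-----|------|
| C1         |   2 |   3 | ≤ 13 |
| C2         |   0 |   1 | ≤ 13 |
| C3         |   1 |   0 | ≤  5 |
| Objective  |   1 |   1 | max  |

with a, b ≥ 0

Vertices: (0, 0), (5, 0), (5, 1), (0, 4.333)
(5, 1) with z = 6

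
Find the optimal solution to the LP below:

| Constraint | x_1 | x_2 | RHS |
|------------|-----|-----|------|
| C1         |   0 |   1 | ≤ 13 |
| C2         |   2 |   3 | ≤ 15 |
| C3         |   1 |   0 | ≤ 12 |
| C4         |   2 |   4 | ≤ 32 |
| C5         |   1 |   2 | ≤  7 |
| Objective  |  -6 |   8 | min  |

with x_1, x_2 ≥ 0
Each vertex is the intersection of two constraint boundaries that also satisfies all remaining constraints:
  x_1 = 0 and x_2 = 0 → (0, 0)
  x_1 + 2x_2 = 7 and x_2 = 0 → (7, 0)
  x_1 + 2x_2 = 7 and x_1 = 0 → (0, 3.5)

Evaluating z = -6x_1 + 8x_2 at each vertex:
  (0, 0): z = 0
  (7, 0): z = -42
  (0, 3.5): z = 28

The minimum is at (7, 0) with z = -42.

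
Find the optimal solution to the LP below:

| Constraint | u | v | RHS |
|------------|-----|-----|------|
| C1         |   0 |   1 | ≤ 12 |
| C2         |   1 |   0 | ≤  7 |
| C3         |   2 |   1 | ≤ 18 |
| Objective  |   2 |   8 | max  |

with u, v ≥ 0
u = 3, v = 12, z = 102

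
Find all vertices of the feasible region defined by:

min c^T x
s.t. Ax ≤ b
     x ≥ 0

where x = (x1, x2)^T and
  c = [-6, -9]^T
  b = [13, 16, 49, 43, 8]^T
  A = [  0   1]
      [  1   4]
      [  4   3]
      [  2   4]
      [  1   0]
Each vertex is the intersection of two constraint boundaries that also satisfies all remaining constraints:
  x1 = 0 and x2 = 0 → (0, 0)
  x1 = 8 and x2 = 0 → (8, 0)
  x1 + 4x2 = 16 and x1 = 8 → (8, 2)
  x1 + 4x2 = 16 and x1 = 0 → (0, 4)

Vertices: (0, 0), (8, 0), (8, 2), (0, 4)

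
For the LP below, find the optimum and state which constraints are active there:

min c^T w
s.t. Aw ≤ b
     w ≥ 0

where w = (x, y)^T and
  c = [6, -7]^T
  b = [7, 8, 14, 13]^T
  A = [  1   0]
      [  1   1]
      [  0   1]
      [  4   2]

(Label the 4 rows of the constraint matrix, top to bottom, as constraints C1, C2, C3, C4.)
Optimal: x = 0, y = 6.5
Binding: C4, x ≥ 0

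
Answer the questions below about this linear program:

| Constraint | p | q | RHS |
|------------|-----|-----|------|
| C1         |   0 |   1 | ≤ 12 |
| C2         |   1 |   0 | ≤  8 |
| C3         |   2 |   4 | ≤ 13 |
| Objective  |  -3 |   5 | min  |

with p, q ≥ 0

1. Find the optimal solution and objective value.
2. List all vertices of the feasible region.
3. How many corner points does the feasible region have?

1. p = 6.5, q = 0, z = -19.5
2. (0, 0), (6.5, 0), (0, 3.25)
3. 3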